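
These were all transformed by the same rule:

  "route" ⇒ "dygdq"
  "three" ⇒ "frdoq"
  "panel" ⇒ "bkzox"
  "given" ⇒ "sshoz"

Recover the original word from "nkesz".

It's a Vigenère-style cipher with numeric key [12,10]: position i shifts by key[i mod 2].
Decoding nkesz: n−12=b, k−10=a, e−12=s, s−10=i, z−12=n.

basin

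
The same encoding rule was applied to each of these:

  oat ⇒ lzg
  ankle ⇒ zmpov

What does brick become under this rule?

yirxp

Each pair mirrors across the alphabet (o↔l, a↔z, t↔g): positions sum to 25. Each letter is replaced by its mirror in the alphabet: a↔z, b↔y, c↔x, and so on (the Atbash cipher).
Applying it to brick: b↔y, r↔i, i↔r, c↔x, k↔p.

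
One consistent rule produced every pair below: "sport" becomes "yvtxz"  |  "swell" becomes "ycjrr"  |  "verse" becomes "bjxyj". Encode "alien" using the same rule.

frnjt

The shift depends on letter class: consonant s→y is +6, but vowel o→t is +5. Vowels shift forward by 5 and consonants shift forward by 6.
On alien: a(vowel)+5=f, l(cons)+6=r, i(vowel)+5=n, e(vowel)+5=j, n(cons)+6=t.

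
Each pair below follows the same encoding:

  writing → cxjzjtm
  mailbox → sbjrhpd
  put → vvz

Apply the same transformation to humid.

nvsjj

The shift depends on letter class: consonant w→c is +6, but vowel i→j is +1. Vowels shift forward by 1 and consonants shift forward by 6.
For humid: h(cons)+6=n, u(vowel)+1=v, m(cons)+6=s, i(vowel)+1=j, d(cons)+6=j.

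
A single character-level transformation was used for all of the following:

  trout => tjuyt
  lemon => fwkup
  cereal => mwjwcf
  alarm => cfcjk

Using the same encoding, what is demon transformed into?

rwkup

Each letter's alphabet position (a=0..z=25) is mapped through 5·x+2 mod 26 — an affine cipher.
Applying it to demon: d(3)→5·3+2≡17=r; e(4)→5·4+2≡22=w; m(12)→5·12+2≡10=k; o(14)→5·14+2≡20=u; n(13)→5·13+2≡15=p (all mod 26).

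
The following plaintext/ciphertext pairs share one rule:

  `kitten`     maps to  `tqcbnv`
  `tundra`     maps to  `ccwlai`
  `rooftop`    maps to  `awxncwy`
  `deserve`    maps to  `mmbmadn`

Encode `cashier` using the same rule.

libprma

Shifts by position in kitten: pos 0: k→t (+9), pos 1: i→q (+8), pos 2: t→c (+9), pos 3: t→b (+8) — repeating every 2. It's a Vigenère-style cipher with numeric key [9,8]: position i shifts by key[i mod 2].
Applying it to cashier: c+9=l, a+8=i, s+9=b, h+8=p, i+9=r, e+8=m, r+9=a.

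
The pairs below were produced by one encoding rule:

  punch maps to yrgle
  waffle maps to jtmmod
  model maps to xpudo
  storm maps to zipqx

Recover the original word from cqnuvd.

bridge

p(15)→y(24) and u(20)→r(17) fit y≡9x+19 (mod 26); the inverse of 9 mod 26 is 3. Treating letters as 0–25, the rule is x ↦ 9x + 19 (mod 26).
Undoing it on cqnuvd: c(2)→3·(2−19)≡1=b; q(16)→3·(16−19)≡17=r; n(13)→3·(13−19)≡8=i; u(20)→3·(20−19)≡3=d; v(21)→3·(21−19)≡6=g; d(3)→3·(3−19)≡4=e (all mod 26).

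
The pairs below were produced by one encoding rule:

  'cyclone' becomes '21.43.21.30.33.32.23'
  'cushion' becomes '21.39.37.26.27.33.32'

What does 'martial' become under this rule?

31.19.36.38.27.19.30

Letters become their 1-based position plus 18 (so a→19, b→20, …).
For martial: m=13→31, a=1→19, r=18→36, t=20→38, i=9→27, a=1→19, l=12→30.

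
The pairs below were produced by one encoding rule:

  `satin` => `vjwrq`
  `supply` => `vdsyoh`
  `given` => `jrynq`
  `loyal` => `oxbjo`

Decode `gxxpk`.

dough

Shifts by position in satin: pos 0: s→v (+3), pos 1: a→j (+9), pos 2: t→w (+3), pos 3: i→r (+9) — repeating every 2. The shifts repeat in a cycle of length 2: positions 0,1,… shift by +3, +9, then the pattern repeats.
Undoing it on gxxpk: g−3=d, x−9=o, x−3=u, p−9=g, k−3=h.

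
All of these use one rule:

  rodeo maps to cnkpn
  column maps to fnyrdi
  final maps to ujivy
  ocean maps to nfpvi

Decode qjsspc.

zipper

r(17)→c(2) and o(14)→n(13) fit y≡5x+21 (mod 26); the inverse of 5 mod 26 is 21. Each letter's alphabet position (a=0..z=25) is mapped through 5·x+21 mod 26 — an affine cipher.
Undoing it on qjsspc: q(16)→21·(16−21)≡25=z; j(9)→21·(9−21)≡8=i; s(18)→21·(18−21)≡15=p; s(18)→21·(18−21)≡15=p; p(15)→21·(15−21)≡4=e; c(2)→21·(2−21)≡17=r (all mod 26).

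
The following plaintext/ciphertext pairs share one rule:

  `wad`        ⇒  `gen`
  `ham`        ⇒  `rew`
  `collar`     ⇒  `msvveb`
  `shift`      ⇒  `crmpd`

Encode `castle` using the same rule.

mecdvi

Two shifts are in play — +4 for a/e/i/o/u, +10 for every other letter.
For castle: c(cons)+10=m, a(vowel)+4=e, s(cons)+10=c, t(cons)+10=d, l(cons)+10=v, e(vowel)+4=i.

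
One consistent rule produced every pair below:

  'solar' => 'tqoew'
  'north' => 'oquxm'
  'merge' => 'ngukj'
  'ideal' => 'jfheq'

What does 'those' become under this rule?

In solar: s→t is +1, o→q is +2, l→o is +3, a→e is +4 — the shift increases by 1 each position. Each letter shifts forward by (position + 1), i.e. 1, 2, 3, … — the shift grows by one for each successive letter.
For those: t+1=u, h+2=j, o+3=r, s+4=w, e+5=j.

ujrwj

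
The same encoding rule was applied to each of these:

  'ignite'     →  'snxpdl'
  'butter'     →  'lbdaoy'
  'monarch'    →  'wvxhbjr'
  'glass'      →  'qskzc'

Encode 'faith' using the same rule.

Shifts by position in ignite: pos 0: i→s (+10), pos 1: g→n (+7), pos 2: n→x (+10), pos 3: i→p (+7) — repeating every 2. The shifts repeat in a cycle of length 2: positions 0,1,… shift by +10, +7, then the pattern repeats.
On faith: f+10=p, a+7=h, i+10=s, t+7=a, h+10=r.

phsar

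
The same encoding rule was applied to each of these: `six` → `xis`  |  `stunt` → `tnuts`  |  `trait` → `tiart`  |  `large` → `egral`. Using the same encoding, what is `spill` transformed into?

The output letters match the input read backwards: six reversed is xis. The word is simply reversed.
For spill: reverse → llips.

llips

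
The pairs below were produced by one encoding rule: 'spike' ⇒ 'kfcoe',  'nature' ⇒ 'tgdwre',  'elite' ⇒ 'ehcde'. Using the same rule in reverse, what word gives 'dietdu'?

s(18)→k(10) and p(15)→f(5) fit y≡19x+6 (mod 26); the inverse of 19 mod 26 is 11. This is an affine cipher: with a=0,…,z=25, each position x becomes (19x+6) mod 26.
Decoding dietdu: d(3)→11·(3−6)≡19=t; i(8)→11·(8−6)≡22=w; e(4)→11·(4−6)≡4=e; t(19)→11·(19−6)≡13=n; d(3)→11·(3−6)≡19=t; u(20)→11·(20−6)≡24=y (all mod 26).

twenty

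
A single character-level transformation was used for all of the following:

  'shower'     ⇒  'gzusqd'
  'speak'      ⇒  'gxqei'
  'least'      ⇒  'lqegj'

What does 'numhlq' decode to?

double

s(18)→g(6) and h(7)→z(25) fit y≡3x+4 (mod 26); the inverse of 3 mod 26 is 9. Treating letters as 0–25, the rule is x ↦ 3x + 4 (mod 26).
Decoding numhlq: n(13)→9·(13−4)≡3=d; u(20)→9·(20−4)≡14=o; m(12)→9·(12−4)≡20=u; h(7)→9·(7−4)≡1=b; l(11)→9·(11−4)≡11=l; q(16)→9·(16−4)≡4=e (all mod 26).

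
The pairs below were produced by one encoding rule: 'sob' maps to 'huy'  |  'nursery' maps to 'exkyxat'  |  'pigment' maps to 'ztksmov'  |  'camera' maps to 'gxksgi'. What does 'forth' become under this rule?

The output letters match the input read backwards, each shifted +6: sob reversed is bos. Two steps: reverse the string, then apply a Caesar shift of +6.
On forth: reverse → htrof; then shift: h+6=n, t+6=z, r+6=x, o+6=u, f+6=l.

nzxul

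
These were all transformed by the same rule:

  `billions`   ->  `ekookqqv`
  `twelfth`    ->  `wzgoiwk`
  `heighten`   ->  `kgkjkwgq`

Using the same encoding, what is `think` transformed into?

wkkqn

The shift depends on letter class: consonant b→e is +3, but vowel i→k is +2. The rule splits by letter class: vowels +2, consonants +3.
For think: t(cons)+3=w, h(cons)+3=k, i(vowel)+2=k, n(cons)+3=q, k(cons)+3=n.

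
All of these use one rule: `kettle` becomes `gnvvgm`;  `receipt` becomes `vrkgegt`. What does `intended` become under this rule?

The word is reversed, then every letter is shifted forward by 2.
On intended: reverse → dednetni; then shift: d+2=f, e+2=g, d+2=f, n+2=p, e+2=g, t+2=v, n+2=p, i+2=k.

fgfpgvpk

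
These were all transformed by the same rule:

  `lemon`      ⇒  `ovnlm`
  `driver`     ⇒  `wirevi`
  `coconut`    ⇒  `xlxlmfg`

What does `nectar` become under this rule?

mvxgzi

Each pair mirrors across the alphabet (l↔o, e↔v, m↔n): positions sum to 25. Each letter is replaced by its mirror in the alphabet: a↔z, b↔y, c↔x, and so on (the Atbash cipher).
On nectar: n↔m, e↔v, c↔x, t↔g, a↔z, r↔i.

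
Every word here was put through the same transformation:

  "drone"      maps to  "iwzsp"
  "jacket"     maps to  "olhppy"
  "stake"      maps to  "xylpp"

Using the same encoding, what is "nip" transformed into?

The rule splits by letter class: vowels +11, consonants +5.
Applying it to nip: n(cons)+5=s, i(vowel)+11=t, p(cons)+5=u.

stu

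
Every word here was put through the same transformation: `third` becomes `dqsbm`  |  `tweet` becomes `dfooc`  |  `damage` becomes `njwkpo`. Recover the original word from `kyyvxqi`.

The shifts repeat in a cycle of length 3: positions 0,1,… shift by +10, +9, +10, then the pattern repeats.
Decoding kyyvxqi: k−10=a, y−9=p, y−10=o, v−10=l, x−9=o, q−10=g, i−10=y.

apology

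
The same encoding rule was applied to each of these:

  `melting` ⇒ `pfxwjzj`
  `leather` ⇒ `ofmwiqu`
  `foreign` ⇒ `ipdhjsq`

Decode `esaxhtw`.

brought

It's a Vigenère-style cipher with numeric key [3,1,12]: position i shifts by key[i mod 3].
Undoing it on esaxhtw: e−3=b, s−1=r, a−12=o, x−3=u, h−1=g, t−12=h, w−3=t.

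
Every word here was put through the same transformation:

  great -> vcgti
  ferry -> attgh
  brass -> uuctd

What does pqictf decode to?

dragon

The output letters match the input read backwards, each shifted +2: great reversed is taerg. The word is reversed, then every letter is shifted forward by 2.
Undoing it on pqictf: shift back: p−2=n, q−2=o, i−2=g, c−2=a, t−2=r, f−2=d → nogard; then reverse → dragon.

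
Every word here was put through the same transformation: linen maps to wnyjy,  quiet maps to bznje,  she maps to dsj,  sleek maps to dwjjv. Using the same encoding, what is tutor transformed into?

ezetc

The shift depends on letter class: consonant l→w is +11, but vowel i→n is +5. The rule splits by letter class: vowels +5, consonants +11.
Applying it to tutor: t(cons)+11=e, u(vowel)+5=z, t(cons)+11=e, o(vowel)+5=t, r(cons)+11=c.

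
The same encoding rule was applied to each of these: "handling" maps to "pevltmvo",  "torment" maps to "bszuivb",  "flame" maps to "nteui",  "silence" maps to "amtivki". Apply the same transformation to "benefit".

Two shifts are in play — +4 for a/e/i/o/u, +8 for every other letter.
Applying it to benefit: b(cons)+8=j, e(vowel)+4=i, n(cons)+8=v, e(vowel)+4=i, f(cons)+8=n, i(vowel)+4=m, t(cons)+8=b.

jivinmb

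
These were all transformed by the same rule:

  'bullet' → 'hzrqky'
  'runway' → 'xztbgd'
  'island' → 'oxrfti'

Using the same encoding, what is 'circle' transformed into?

Shifts by position in bullet: pos 0: b→h (+6), pos 1: u→z (+5), pos 2: l→r (+6), pos 3: l→q (+5) — repeating every 2. A repeating key of period 2 is used — shifts +6, +5 over and over.
On circle: c+6=i, i+5=n, r+6=x, c+5=h, l+6=r, e+5=j.

inxhrj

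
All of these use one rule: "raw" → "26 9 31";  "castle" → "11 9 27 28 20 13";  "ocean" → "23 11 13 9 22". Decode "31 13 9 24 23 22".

weapon

r is letter #18 and maps to 26: an offset of 8. Letters become their 1-based position plus 8 (so a→9, b→10, …).
Undoing it on 31 13 9 24 23 22: 31→(31−8)÷1=23=w, 13→(13−8)÷1=5=e, 9→(9−8)÷1=1=a, 24→(24−8)÷1=16=p, 23→(23−8)÷1=15=o, 22→(22−8)÷1=14=n.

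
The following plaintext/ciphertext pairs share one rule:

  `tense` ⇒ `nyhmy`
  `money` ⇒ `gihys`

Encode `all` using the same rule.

uff

Compare letters: t→n is +20, e→y is +20, n→h is +20 — a constant shift. It's a constant shift of +20 (ROT20).
On all: a+20=u, l+20=f, l+20=f.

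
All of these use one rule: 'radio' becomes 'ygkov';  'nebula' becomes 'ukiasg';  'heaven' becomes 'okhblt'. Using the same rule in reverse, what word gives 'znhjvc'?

Shifts by position in radio: pos 0: r→y (+7), pos 1: a→g (+6), pos 2: d→k (+7), pos 3: i→o (+6) — repeating every 2. The shifts repeat in a cycle of length 2: positions 0,1,… shift by +7, +6, then the pattern repeats.
Reversing it on znhjvc: z−7=s, n−6=h, h−7=a, j−6=d, v−7=o, c−6=w.

shadow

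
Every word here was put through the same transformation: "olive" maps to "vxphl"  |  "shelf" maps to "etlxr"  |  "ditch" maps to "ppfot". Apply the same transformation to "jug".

vbs

Two shifts are in play — +7 for a/e/i/o/u, +12 for every other letter.
On jug: j(cons)+12=v, u(vowel)+7=b, g(cons)+12=s.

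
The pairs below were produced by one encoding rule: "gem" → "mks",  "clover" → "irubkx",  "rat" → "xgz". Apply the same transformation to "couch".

Each letter is shifted forward by 6 in the alphabet (a Caesar shift of +6).
Applying it to couch: c+6=i, o+6=u, u+6=a, c+6=i, h+6=n.

iuain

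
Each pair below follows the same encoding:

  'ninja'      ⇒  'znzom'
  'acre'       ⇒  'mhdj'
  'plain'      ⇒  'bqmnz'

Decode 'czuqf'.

The shifts repeat in a cycle of length 2: positions 0,1,… shift by +12, +5, then the pattern repeats.
Reversing it on czuqf: c−12=q, z−5=u, u−12=i, q−5=l, f−12=t.

quilt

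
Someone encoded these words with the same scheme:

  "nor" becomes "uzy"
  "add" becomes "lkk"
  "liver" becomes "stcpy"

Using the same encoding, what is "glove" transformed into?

nszcp

The rule splits by letter class: vowels +11, consonants +7.
For glove: g(cons)+7=n, l(cons)+7=s, o(vowel)+11=z, v(cons)+7=c, e(vowel)+11=p.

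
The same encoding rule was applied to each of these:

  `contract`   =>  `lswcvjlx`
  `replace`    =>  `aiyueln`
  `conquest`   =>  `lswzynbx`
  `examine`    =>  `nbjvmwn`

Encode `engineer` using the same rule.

Shifts by position in contract: pos 0: c→l (+9), pos 1: o→s (+4), pos 2: n→w (+9), pos 3: t→c (+9), pos 4: r→v (+4), pos 5: a→j (+9) — repeating every 3. A repeating key of period 3 is used — shifts +9, +4, +9 over and over.
For engineer: e+9=n, n+4=r, g+9=p, i+9=r, n+4=r, e+9=n, e+9=n, r+4=v.

nrprrnnv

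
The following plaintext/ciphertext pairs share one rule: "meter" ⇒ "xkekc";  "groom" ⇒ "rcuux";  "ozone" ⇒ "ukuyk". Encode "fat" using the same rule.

qge

The shift depends on letter class: consonant m→x is +11, but vowel e→k is +6. Two shifts are in play — +6 for a/e/i/o/u, +11 for every other letter.
Applying it to fat: f(cons)+11=q, a(vowel)+6=g, t(cons)+11=e.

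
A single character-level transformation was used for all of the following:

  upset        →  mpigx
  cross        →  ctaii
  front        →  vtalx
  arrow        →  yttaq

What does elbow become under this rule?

u(20)→m(12) and p(15)→p(15) fit y≡15x+24 (mod 26); the inverse of 15 mod 26 is 7. This is an affine cipher: with a=0,…,z=25, each position x becomes (15x+24) mod 26.
Applying it to elbow: e(4)→15·4+24≡6=g; l(11)→15·11+24≡7=h; b(1)→15·1+24≡13=n; o(14)→15·14+24≡0=a; w(22)→15·22+24≡16=q (all mod 26).

ghnaq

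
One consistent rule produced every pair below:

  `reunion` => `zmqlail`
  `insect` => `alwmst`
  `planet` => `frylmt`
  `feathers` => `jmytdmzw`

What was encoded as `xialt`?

joint

Treating letters as 0–25, the rule is x ↦ 23x + 24 (mod 26).
Decoding xialt: x(23)→17·(23−24)≡9=j; i(8)→17·(8−24)≡14=o; a(0)→17·(0−24)≡8=i; l(11)→17·(11−24)≡13=n; t(19)→17·(19−24)≡19=t (all mod 26).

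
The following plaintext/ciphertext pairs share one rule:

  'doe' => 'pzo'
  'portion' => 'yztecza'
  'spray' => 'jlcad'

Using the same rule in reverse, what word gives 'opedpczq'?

The word is reversed, then every letter is shifted forward by 11.
Reversing it on opedpczq: shift back: o−11=d, p−11=e, e−11=t, d−11=s, p−11=e, c−11=r, z−11=o, q−11=f → detserof; then reverse → forested.

forested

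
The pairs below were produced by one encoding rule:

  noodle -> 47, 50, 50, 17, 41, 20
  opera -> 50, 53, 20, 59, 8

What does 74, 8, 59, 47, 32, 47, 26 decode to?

n(#14)→47 and o(#15)→50: differences scale by 3, so n = 3·pos + 5. Each letter becomes 3×(its alphabet position, a=1..z=26) + 5.
Undoing it on 74, 8, 59, 47, 32, 47, 26: 74→(74−5)÷3=23=w, 8→(8−5)÷3=1=a, 59→(59−5)÷3=18=r, 47→(47−5)÷3=14=n, 32→(32−5)÷3=9=i, 47→(47−5)÷3=14=n, 26→(26−5)÷3=7=g.

warning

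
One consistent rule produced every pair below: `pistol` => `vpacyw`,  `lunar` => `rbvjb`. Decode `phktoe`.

In pistol: p→v is +6, i→p is +7, s→a is +8, t→c is +9 — the shift increases by 1 each position. Letter i (0-indexed) is shifted by i+6, so successive shifts are 6, 7, 8, ….
Undoing it on phktoe: p−6=j, h−7=a, k−8=c, t−9=k, o−10=e, e−11=t.

jacket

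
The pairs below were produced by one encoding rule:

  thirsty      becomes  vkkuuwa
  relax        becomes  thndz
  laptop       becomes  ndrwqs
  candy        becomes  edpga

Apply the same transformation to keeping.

Shifts by position in thirsty: pos 0: t→v (+2), pos 1: h→k (+3), pos 2: i→k (+2), pos 3: r→u (+3) — repeating every 2. A repeating key of period 2 is used — shifts +2, +3 over and over.
Applying it to keeping: k+2=m, e+3=h, e+2=g, p+3=s, i+2=k, n+3=q, g+2=i.

mhgskqi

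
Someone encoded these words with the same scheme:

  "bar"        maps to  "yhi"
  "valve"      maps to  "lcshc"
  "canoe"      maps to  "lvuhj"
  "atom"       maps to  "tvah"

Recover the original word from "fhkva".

today

The word is reversed, then every letter is shifted forward by 7.
Reversing it on fhkva: shift back: f−7=y, h−7=a, k−7=d, v−7=o, a−7=t → yadot; then reverse → today.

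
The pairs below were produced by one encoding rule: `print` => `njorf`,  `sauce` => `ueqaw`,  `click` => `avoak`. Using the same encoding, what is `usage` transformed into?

quesw

p(15)→n(13) and r(17)→j(9) fit y≡11x+4 (mod 26); the inverse of 11 mod 26 is 19. Each letter's alphabet position (a=0..z=25) is mapped through 11·x+4 mod 26 — an affine cipher.
Applying it to usage: u(20)→11·20+4≡16=q; s(18)→11·18+4≡20=u; a(0)→11·0+4≡4=e; g(6)→11·6+4≡18=s; e(4)→11·4+4≡22=w (all mod 26).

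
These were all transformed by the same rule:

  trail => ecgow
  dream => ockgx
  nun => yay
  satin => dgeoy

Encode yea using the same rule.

jkg

Vowels shift forward by 6 and consonants shift forward by 11.
On yea: y(cons)+11=j, e(vowel)+6=k, a(vowel)+6=g.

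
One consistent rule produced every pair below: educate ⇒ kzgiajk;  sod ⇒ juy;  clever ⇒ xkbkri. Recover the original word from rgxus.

The output letters match the input read backwards, each shifted +6: educate reversed is etacude. Read the word backwards and shift each letter +6.
Reversing it on rgxus: shift back: r−6=l, g−6=a, x−6=r, u−6=o, s−6=m → larom; then reverse → moral.

moral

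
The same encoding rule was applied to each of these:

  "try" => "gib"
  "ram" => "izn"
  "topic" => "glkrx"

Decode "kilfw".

proud

Each pair mirrors across the alphabet (t↔g, r↔i, y↔b): positions sum to 25. Each letter is replaced by its mirror in the alphabet: a↔z, b↔y, c↔x, and so on (the Atbash cipher).
Undoing it on kilfw: k↔p, i↔r, l↔o, f↔u, w↔d.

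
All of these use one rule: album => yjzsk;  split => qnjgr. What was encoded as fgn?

hip

Each letter is shifted forward by 24 in the alphabet (a Caesar shift of +24).
Undoing it on fgn: f−24=h, g−24=i, n−24=p.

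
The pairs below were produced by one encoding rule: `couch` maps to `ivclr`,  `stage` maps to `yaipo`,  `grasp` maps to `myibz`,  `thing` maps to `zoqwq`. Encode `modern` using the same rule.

In couch: c→i is +6, o→v is +7, u→c is +8, c→l is +9 — the shift increases by 1 each position. Each letter shifts forward by (position + 6), i.e. 6, 7, 8, … — the shift grows by one for each successive letter.
For modern: m+6=s, o+7=v, d+8=l, e+9=n, r+10=b, n+11=y.

svlnby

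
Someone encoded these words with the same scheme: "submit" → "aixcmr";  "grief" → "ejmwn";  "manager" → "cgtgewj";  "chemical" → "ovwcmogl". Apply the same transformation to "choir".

ovkmj

s(18)→a(0) and u(20)→i(8) fit y≡17x+6 (mod 26); the inverse of 17 mod 26 is 23. This is an affine cipher: with a=0,…,z=25, each position x becomes (17x+6) mod 26.
Applying it to choir: c(2)→17·2+6≡14=o; h(7)→17·7+6≡21=v; o(14)→17·14+6≡10=k; i(8)→17·8+6≡12=m; r(17)→17·17+6≡9=j (all mod 26).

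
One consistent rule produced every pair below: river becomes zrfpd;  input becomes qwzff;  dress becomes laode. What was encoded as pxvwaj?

In river: r→z is +8, i→r is +9, v→f is +10, e→p is +11 — the shift increases by 1 each position. The shift increases by 1 at each position, starting from +8: 8, 9, 10, ….
Reversing it on pxvwaj: p−8=h, x−9=o, v−10=l, w−11=l, a−12=o, j−13=w.

hollow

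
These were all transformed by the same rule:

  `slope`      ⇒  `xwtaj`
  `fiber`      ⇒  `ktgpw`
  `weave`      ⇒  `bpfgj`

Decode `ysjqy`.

Shifts by position in slope: pos 0: s→x (+5), pos 1: l→w (+11), pos 2: o→t (+5), pos 3: p→a (+11) — repeating every 2. It's a Vigenère-style cipher with numeric key [5,11]: position i shifts by key[i mod 2].
Reversing it on ysjqy: y−5=t, s−11=h, j−5=e, q−11=f, y−5=t.

theft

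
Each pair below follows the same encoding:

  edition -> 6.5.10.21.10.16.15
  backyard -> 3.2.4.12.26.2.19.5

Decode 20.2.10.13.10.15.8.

e is letter #5 and maps to 6: an offset of 1. The number is (letter's place in the alphabet, a=1) + 1.
Reversing it on 20.2.10.13.10.15.8: 20→(20−1)÷1=19=s, 2→(2−1)÷1=1=a, 10→(10−1)÷1=9=i, 13→(13−1)÷1=12=l, 10→(10−1)÷1=9=i, 15→(15−1)÷1=14=n, 8→(8−1)÷1=7=g.

sailing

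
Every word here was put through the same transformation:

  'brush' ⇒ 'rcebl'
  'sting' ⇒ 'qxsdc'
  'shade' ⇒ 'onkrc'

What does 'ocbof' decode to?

verse

The output letters match the input read backwards, each shifted +10: brush reversed is hsurb. The word is reversed, then every letter is shifted forward by 10.
Reversing it on ocbof: shift back: o−10=e, c−10=s, b−10=r, o−10=e, f−10=v → esrev; then reverse → verse.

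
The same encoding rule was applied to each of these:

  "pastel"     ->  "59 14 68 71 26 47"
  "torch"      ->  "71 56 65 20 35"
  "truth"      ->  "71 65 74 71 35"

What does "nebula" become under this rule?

53 26 17 74 47 14

With a=1..z=26, the number is 3·pos + 11.
For nebula: n=14→53, e=5→26, b=2→17, u=21→74, l=12→47, a=1→14.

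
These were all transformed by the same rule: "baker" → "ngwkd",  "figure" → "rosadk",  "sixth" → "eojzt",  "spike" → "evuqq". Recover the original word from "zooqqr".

nickel

A repeating key of period 2 is used — shifts +12, +6 over and over.
Undoing it on zooqqr: z−12=n, o−6=i, o−12=c, q−6=k, q−12=e, r−6=l.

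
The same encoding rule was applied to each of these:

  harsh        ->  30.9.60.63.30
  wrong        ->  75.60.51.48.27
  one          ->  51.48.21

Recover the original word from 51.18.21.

h(#8)→30 and a(#1)→9: differences scale by 3, so n = 3·pos + 6. With a=1..z=26, the number is 3·pos + 6.
Decoding 51.18.21: 51→(51−6)÷3=15=o, 18→(18−6)÷3=4=d, 21→(21−6)÷3=5=e.

ode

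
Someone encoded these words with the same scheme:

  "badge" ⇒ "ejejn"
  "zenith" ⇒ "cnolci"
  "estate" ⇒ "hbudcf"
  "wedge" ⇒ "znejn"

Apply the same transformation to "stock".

Shifts by position in badge: pos 0: b→e (+3), pos 1: a→j (+9), pos 2: d→e (+1), pos 3: g→j (+3), pos 4: e→n (+9) — repeating every 3. A repeating key of period 3 is used — shifts +3, +9, +1 over and over.
For stock: s+3=v, t+9=c, o+1=p, c+3=f, k+9=t.

vcpft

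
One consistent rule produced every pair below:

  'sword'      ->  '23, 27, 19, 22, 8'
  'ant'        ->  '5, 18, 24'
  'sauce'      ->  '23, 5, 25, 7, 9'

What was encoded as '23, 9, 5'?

Letters become their 1-based position plus 4 (so a→5, b→6, …).
Undoing it on 23, 9, 5: 23→(23−4)÷1=19=s, 9→(9−4)÷1=5=e, 5→(5−4)÷1=1=a.

sea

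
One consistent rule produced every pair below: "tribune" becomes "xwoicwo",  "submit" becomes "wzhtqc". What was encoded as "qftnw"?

In tribune: t→x is +4, r→w is +5, i→o is +6, b→i is +7 — the shift increases by 1 each position. The shift increases by 1 at each position, starting from +4: 4, 5, 6, ….
Decoding qftnw: q−4=m, f−5=a, t−6=n, n−7=g, w−8=o.

mango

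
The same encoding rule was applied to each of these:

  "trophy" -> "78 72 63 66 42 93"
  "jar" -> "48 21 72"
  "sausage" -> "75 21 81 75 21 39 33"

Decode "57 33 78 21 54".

metal

t(#20)→78 and r(#18)→72: differences scale by 3, so n = 3·pos + 18. Each letter becomes 3×(its alphabet position, a=1..z=26) + 18.
Decoding 57 33 78 21 54: 57→(57−18)÷3=13=m, 33→(33−18)÷3=5=e, 78→(78−18)÷3=20=t, 21→(21−18)÷3=1=a, 54→(54−18)÷3=12=l.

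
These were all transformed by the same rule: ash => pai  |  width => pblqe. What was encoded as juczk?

Two steps: reverse the string, then apply a Caesar shift of +8.
Reversing it on juczk: shift back: j−8=b, u−8=m, c−8=u, z−8=r, k−8=c → bmurc; then reverse → crumb.

crumb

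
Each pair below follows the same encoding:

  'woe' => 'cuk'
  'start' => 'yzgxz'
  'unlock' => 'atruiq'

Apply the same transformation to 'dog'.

Compare letters: w→c is +6, o→u is +6, e→k is +6 — a constant shift. Every letter moves 6 places later in the alphabet, wrapping around z→a.
For dog: d+6=j, o+6=u, g+6=m.

jum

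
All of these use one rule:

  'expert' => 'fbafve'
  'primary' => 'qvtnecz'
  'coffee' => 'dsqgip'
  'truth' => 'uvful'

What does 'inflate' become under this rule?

Shifts by position in expert: pos 0: e→f (+1), pos 1: x→b (+4), pos 2: p→a (+11), pos 3: e→f (+1), pos 4: r→v (+4), pos 5: t→e (+11) — repeating every 3. A repeating key of period 3 is used — shifts +1, +4, +11 over and over.
On inflate: i+1=j, n+4=r, f+11=q, l+1=m, a+4=e, t+11=e, e+1=f.

jrqmeef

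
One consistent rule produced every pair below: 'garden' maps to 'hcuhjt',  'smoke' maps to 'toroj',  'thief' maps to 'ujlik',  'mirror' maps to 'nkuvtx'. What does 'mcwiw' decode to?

In garden: g→h is +1, a→c is +2, r→u is +3, d→h is +4 — the shift increases by 1 each position. Each letter shifts forward by (position + 1), i.e. 1, 2, 3, … — the shift grows by one for each successive letter.
Undoing it on mcwiw: m−1=l, c−2=a, w−3=t, i−4=e, w−5=r.

later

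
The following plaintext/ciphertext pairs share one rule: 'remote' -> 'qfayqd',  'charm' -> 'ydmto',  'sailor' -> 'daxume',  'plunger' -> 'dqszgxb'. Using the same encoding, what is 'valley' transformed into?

kqxxmh

Two steps: reverse the string, then apply a Caesar shift of +12.
On valley: reverse → yellav; then shift: y+12=k, e+12=q, l+12=x, l+12=x, a+12=m, v+12=h.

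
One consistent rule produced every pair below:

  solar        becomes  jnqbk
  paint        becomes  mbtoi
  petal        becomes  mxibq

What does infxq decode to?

towel

Treating letters as 0–25, the rule is x ↦ 25x + 1 (mod 26).
Decoding infxq: i(8)→25·(8−1)≡19=t; n(13)→25·(13−1)≡14=o; f(5)→25·(5−1)≡22=w; x(23)→25·(23−1)≡4=e; q(16)→25·(16−1)≡11=l (all mod 26).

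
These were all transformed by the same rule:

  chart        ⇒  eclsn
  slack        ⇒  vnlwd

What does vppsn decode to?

cheek

The output letters match the input read backwards, each shifted +11: chart reversed is trahc. Read the word backwards and shift each letter +11.
Reversing it on vppsn: shift back: v−11=k, p−11=e, p−11=e, s−11=h, n−11=c → keehc; then reverse → cheek.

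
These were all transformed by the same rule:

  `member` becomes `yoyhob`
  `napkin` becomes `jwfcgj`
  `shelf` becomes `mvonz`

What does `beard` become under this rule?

This is an affine cipher: with a=0,…,z=25, each position x becomes (11x+22) mod 26.
On beard: b(1)→11·1+22≡7=h; e(4)→11·4+22≡14=o; a(0)→11·0+22≡22=w; r(17)→11·17+22≡1=b; d(3)→11·3+22≡3=d (all mod 26).

howbd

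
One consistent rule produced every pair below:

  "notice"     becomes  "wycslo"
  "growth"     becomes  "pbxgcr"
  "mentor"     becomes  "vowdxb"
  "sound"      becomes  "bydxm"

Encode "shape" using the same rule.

brjzn

Shifts by position in notice: pos 0: n→w (+9), pos 1: o→y (+10), pos 2: t→c (+9), pos 3: i→s (+10) — repeating every 2. It's a Vigenère-style cipher with numeric key [9,10]: position i shifts by key[i mod 2].
On shape: s+9=b, h+10=r, a+9=j, p+10=z, e+9=n.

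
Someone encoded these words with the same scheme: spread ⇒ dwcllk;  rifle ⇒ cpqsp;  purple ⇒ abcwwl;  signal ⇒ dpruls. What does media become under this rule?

xlopl

It's a Vigenère-style cipher with numeric key [11,7]: position i shifts by key[i mod 2].
Applying it to media: m+11=x, e+7=l, d+11=o, i+7=p, a+11=l.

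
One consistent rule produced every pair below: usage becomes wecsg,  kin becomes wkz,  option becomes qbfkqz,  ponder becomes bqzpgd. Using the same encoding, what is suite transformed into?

Vowels shift forward by 2 and consonants shift forward by 12.
Applying it to suite: s(cons)+12=e, u(vowel)+2=w, i(vowel)+2=k, t(cons)+12=f, e(vowel)+2=g.

ewkfg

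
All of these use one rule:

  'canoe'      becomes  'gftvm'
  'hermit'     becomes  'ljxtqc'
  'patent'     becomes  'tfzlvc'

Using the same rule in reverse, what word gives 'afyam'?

In canoe: c→g is +4, a→f is +5, n→t is +6, o→v is +7 — the shift increases by 1 each position. Each letter shifts forward by (position + 4), i.e. 4, 5, 6, … — the shift grows by one for each successive letter.
Undoing it on afyam: a−4=w, f−5=a, y−6=s, a−7=t, m−8=e.

waste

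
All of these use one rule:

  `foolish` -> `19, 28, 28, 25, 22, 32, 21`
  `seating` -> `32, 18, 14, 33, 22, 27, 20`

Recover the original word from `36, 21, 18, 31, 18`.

where

f is letter #6 and maps to 19: an offset of 13. The number is (letter's place in the alphabet, a=1) + 13.
Undoing it on 36, 21, 18, 31, 18: 36→(36−13)÷1=23=w, 21→(21−13)÷1=8=h, 18→(18−13)÷1=5=e, 31→(31−13)÷1=18=r, 18→(18−13)÷1=5=e.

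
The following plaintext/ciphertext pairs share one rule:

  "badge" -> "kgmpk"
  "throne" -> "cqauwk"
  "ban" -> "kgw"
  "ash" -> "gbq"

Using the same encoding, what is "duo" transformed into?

mau

Two shifts are in play — +6 for a/e/i/o/u, +9 for every other letter.
Applying it to duo: d(cons)+9=m, u(vowel)+6=a, o(vowel)+6=u.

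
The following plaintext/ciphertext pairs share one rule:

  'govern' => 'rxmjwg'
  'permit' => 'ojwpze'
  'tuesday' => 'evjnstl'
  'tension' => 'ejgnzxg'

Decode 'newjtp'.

stream

g(6)→r(17) and o(14)→x(23) fit y≡17x+19 (mod 26); the inverse of 17 mod 26 is 23. Treating letters as 0–25, the rule is x ↦ 17x + 19 (mod 26).
Reversing it on newjtp: n(13)→23·(13−19)≡18=s; e(4)→23·(4−19)≡19=t; w(22)→23·(22−19)≡17=r; j(9)→23·(9−19)≡4=e; t(19)→23·(19−19)≡0=a; p(15)→23·(15−19)≡12=m (all mod 26).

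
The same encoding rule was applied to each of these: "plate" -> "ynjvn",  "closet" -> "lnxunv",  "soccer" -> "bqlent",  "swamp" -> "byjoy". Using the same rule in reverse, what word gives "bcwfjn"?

sandal

Shifts by position in plate: pos 0: p→y (+9), pos 1: l→n (+2), pos 2: a→j (+9), pos 3: t→v (+2) — repeating every 2. The shifts repeat in a cycle of length 2: positions 0,1,… shift by +9, +2, then the pattern repeats.
Reversing it on bcwfjn: b−9=s, c−2=a, w−9=n, f−2=d, j−9=a, n−2=l.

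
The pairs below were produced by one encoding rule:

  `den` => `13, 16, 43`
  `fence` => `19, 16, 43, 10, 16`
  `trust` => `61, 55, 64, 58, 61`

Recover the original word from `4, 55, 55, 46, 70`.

d(#4)→13 and e(#5)→16: differences scale by 3, so n = 3·pos + 1. Each letter becomes 3×(its alphabet position, a=1..z=26) + 1.
Reversing it on 4, 55, 55, 46, 70: 4→(4−1)÷3=1=a, 55→(55−1)÷3=18=r, 55→(55−1)÷3=18=r, 46→(46−1)÷3=15=o, 70→(70−1)÷3=23=w.

arrow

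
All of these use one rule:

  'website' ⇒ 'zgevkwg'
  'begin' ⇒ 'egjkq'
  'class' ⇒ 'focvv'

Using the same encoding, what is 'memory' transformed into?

The shift depends on letter class: consonant w→z is +3, but vowel e→g is +2. Two shifts are in play — +2 for a/e/i/o/u, +3 for every other letter.
For memory: m(cons)+3=p, e(vowel)+2=g, m(cons)+3=p, o(vowel)+2=q, r(cons)+3=u, y(cons)+3=b.

pgpqub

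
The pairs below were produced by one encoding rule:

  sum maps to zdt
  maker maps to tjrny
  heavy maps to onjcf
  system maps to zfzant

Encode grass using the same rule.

The shift depends on letter class: consonant s→z is +7, but vowel u→d is +9. Two shifts are in play — +9 for a/e/i/o/u, +7 for every other letter.
On grass: g(cons)+7=n, r(cons)+7=y, a(vowel)+9=j, s(cons)+7=z, s(cons)+7=z.

nyjzz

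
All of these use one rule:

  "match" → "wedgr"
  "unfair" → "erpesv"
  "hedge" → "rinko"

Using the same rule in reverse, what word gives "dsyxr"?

Shifts by position in match: pos 0: m→w (+10), pos 1: a→e (+4), pos 2: t→d (+10), pos 3: c→g (+4) — repeating every 2. A repeating key of period 2 is used — shifts +10, +4 over and over.
Reversing it on dsyxr: d−10=t, s−4=o, y−10=o, x−4=t, r−10=h.

tooth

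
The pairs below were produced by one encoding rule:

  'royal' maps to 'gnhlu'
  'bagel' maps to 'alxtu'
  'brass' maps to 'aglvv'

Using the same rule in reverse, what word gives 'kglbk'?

trait

Each letter's alphabet position (a=0..z=25) is mapped through 15·x+11 mod 26 — an affine cipher.
Reversing it on kglbk: k(10)→7·(10−11)≡19=t; g(6)→7·(6−11)≡17=r; l(11)→7·(11−11)≡0=a; b(1)→7·(1−11)≡8=i; k(10)→7·(10−11)≡19=t (all mod 26).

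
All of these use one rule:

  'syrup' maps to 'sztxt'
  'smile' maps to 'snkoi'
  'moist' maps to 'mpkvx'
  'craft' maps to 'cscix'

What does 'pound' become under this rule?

In syrup: s→s is +0, y→z is +1, r→t is +2, u→x is +3 — the shift increases by 1 each position. The shift increases by 1 at each position, starting from +0: 0, 1, 2, ….
On pound: p+0=p, o+1=p, u+2=w, n+3=q, d+4=h.

ppwqh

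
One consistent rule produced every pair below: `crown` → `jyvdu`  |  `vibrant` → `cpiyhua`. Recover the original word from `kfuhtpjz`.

dynamics

Compare letters: c→j is +7, r→y is +7, o→v is +7 — a constant shift. Every letter moves 7 places later in the alphabet, wrapping around z→a.
Reversing it on kfuhtpjz: k−7=d, f−7=y, u−7=n, h−7=a, t−7=m, p−7=i, j−7=c, z−7=s.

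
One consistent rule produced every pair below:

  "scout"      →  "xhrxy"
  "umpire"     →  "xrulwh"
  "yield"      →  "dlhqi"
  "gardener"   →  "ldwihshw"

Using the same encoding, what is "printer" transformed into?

uwlsyhw

The rule splits by letter class: vowels +3, consonants +5.
For printer: p(cons)+5=u, r(cons)+5=w, i(vowel)+3=l, n(cons)+5=s, t(cons)+5=y, e(vowel)+3=h, r(cons)+5=w.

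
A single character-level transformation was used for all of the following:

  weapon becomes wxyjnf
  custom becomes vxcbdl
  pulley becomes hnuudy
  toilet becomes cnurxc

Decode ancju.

The output letters match the input read backwards, each shifted +9: weapon reversed is nopaew. The word is reversed, then every letter is shifted forward by 9.
Undoing it on ancju: shift back: a−9=r, n−9=e, c−9=t, j−9=a, u−9=l → retal; then reverse → later.

later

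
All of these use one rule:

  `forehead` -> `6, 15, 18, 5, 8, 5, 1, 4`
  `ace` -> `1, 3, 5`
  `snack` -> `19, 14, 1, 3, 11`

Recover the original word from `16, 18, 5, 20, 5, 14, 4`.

pretend

f is letter #6 and maps to 6: an offset of 0. Each letter is replaced by its alphabet position (a=1, b=2, …, z=26).
Reversing it on 16, 18, 5, 20, 5, 14, 4: 16=p, 18=r, 5=e, 20=t, 5=e, 14=n, 4=d.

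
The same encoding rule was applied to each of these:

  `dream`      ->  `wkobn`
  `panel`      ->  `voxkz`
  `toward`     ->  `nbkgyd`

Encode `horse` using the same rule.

Read the word backwards and shift each letter +10.
Applying it to horse: reverse → esroh; then shift: e+10=o, s+10=c, r+10=b, o+10=y, h+10=r.

ocbyr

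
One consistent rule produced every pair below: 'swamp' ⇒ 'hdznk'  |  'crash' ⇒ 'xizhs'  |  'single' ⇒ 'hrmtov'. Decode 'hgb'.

sty

Each pair mirrors across the alphabet (s↔h, w↔d, a↔z): positions sum to 25. This is the alphabet-reversal cipher (Atbash): a becomes z, b becomes y, etc.
Undoing it on hgb: h↔s, g↔t, b↔y.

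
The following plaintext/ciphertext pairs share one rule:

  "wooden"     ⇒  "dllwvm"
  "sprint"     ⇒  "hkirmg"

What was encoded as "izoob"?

rally

Each pair mirrors across the alphabet (w↔d, o↔l, o↔l): positions sum to 25. Letters are reflected about the middle of the alphabet (position → 25−position): Atbash.
Decoding izoob: i↔r, z↔a, o↔l, o↔l, b↔y.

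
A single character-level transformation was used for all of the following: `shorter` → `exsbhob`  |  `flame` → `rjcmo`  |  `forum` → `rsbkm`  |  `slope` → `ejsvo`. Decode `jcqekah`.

lawsuit

s(18)→e(4) and h(7)→x(23) fit y≡3x+2 (mod 26); the inverse of 3 mod 26 is 9. Treating letters as 0–25, the rule is x ↦ 3x + 2 (mod 26).
Decoding jcqekah: j(9)→9·(9−2)≡11=l; c(2)→9·(2−2)≡0=a; q(16)→9·(16−2)≡22=w; e(4)→9·(4−2)≡18=s; k(10)→9·(10−2)≡20=u; a(0)→9·(0−2)≡8=i; h(7)→9·(7−2)≡19=t (all mod 26).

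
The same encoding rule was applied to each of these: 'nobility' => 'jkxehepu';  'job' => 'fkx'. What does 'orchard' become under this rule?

knydwnz

Compare letters: n→j is +22, o→k is +22, b→x is +22 — a constant shift. Each letter is shifted forward by 22 in the alphabet (a Caesar shift of +22).
On orchard: o+22=k, r+22=n, c+22=y, h+22=d, a+22=w, r+22=n, d+22=z.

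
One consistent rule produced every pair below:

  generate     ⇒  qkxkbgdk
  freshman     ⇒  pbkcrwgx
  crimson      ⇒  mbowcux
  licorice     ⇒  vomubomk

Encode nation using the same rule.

xgdoux

Two shifts are in play — +6 for a/e/i/o/u, +10 for every other letter.
On nation: n(cons)+10=x, a(vowel)+6=g, t(cons)+10=d, i(vowel)+6=o, o(vowel)+6=u, n(cons)+10=x.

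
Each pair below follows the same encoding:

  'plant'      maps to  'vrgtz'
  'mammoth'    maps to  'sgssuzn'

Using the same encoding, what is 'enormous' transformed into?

ktuxsuay

Compare letters: p→v is +6, l→r is +6, a→g is +6 — a constant shift. Each letter is shifted forward by 6 in the alphabet (a Caesar shift of +6).
Applying it to enormous: e+6=k, n+6=t, o+6=u, r+6=x, m+6=s, o+6=u, u+6=a, s+6=y.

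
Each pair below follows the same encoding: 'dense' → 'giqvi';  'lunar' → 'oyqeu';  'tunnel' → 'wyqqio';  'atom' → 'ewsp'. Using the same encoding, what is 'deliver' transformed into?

Vowels shift forward by 4 and consonants shift forward by 3.
On deliver: d(cons)+3=g, e(vowel)+4=i, l(cons)+3=o, i(vowel)+4=m, v(cons)+3=y, e(vowel)+4=i, r(cons)+3=u.

giomyiu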